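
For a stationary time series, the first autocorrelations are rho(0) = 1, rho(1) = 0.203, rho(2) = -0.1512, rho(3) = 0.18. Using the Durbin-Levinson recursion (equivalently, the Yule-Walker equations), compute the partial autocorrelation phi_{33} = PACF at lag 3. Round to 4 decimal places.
\phi_{33} = 0.2799

The PACF at lag k is phi_{kk}, the last component of the solution
to the Yule-Walker system G_k phi = r_k where
  (G_k)_{ij} = rho(|i - j|), (r_k)_i = rho(i), i,j = 1..k.
Equivalently, Durbin-Levinson gives phi_{kk} iteratively:
  phi_{11} = rho(1)
  phi_{kk} = [rho(k) - sum_{j=1..k-1} phi_{k-1,j} rho(k-j)]
            / [1 - sum_{j=1..k-1} phi_{k-1,j} rho(j)],
  phi_{k,j} = phi_{k-1,j} - phi_{kk} phi_{k-1,k-j},  j = 1..k-1.
Step k = 1:
  phi_11 = rho(1) = 0.203.
Step k = 2:
  phi_22 = [rho(2) - phi_11 rho(1)] / [1 - phi_11 rho(1)] = [-0.1512 - (0.203)(0.203)] / [1 - (0.203)(0.203)]
         = -0.192409 / 0.958791 = -0.200679.
  Update: phi_21 = phi_11 - phi_22 phi_11 = 0.203 - (-0.200679)(0.203) = 0.243738.
Step k = 3:
  phi_33 = [rho(3) - phi_21 rho(2) - phi_22 rho(1)] / [1 - phi_21 rho(1) - phi_22 rho(2)]
    numerator   = 0.18 - (0.243738)(-0.1512) - (-0.200679)(0.203) = 0.25759094
    denominator = 1 - (0.243738)(0.203) - (-0.200679)(-0.1512) = 0.9201786
  phi_33 = 0.25759094 / 0.9201786 = 0.2799.
Therefore phi_{33} = 0.2799.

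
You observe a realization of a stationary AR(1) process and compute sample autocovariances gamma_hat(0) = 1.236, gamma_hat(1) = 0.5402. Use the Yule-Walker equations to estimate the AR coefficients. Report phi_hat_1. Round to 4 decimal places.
\hat\phi_{1} = 0.4371

The Yule-Walker equations for an AR(p) process read, in matrix form,
  Gamma_p phi = r_p,   with   (Gamma_p)_{ij} = gamma(|i - j|),
                       (r_p)_i = gamma(i),   i,j = 1..p.
Substitute the sample gammas (Toeplitz matrix and right-hand side of size 1):
  Gamma_p = [[1.236]]
  r_p     = [0.5402]
With p = 1 this is the single equation gamma(0) phi_1 = gamma(1):
  phi_hat_1 = gamma(1) / gamma(0) = 0.5402 / 1.236 = 0.4371.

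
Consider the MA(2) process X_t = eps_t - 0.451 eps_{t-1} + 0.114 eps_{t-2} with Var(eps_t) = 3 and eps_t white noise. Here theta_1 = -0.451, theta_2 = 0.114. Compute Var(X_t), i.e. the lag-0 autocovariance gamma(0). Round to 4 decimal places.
\gamma(0) = 3.6492

For an MA(q) process X_t = eps_t + sum_i theta_i eps_{t-i} with
Var(eps_t) = sigma^2, the variance is
  gamma(0) = sigma^2 * (1 + sum_i theta_i^2).
  sum_i theta_i^2 = (-0.451)^2 + (0.114)^2 = 0.203401 + 0.012996 = 0.216397.
  gamma(0) = 3 * (1 + 0.216397) = 3 * 1.216397 = 3.649191, which rounds to 3.6492.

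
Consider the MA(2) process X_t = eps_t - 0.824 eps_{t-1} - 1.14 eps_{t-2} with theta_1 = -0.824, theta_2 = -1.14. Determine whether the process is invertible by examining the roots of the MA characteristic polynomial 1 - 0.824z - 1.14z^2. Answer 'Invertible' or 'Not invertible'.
\text{Not invertible}

The MA(q) characteristic polynomial is P(z) = 1 - 0.824z - 1.14z^2.
Invertibility requires all roots to lie outside the unit circle, i.e. |z| > 1 for every root.
Set 1 + (-0.824) z + (-1.14) z^2 = 0, i.e. a z^2 + b z + c = 0 with a = -1.14, b = -0.824, c = 1.
Discriminant D = b^2 - 4ac = (-0.824)^2 - 4*(-1.14)*1 = 0.678976 - (-4.56) = 5.238976.
D >= 0, so the roots are real: z = (-b +/- sqrt(D)) / (2a) = (0.824 +/- 2.288881) / (-2.28).
  z_1 = (0.824 + 2.288881) / (-2.28) = -1.3653,   |z_1| = 1.3653.
  z_2 = (0.824 - 2.288881) / (-2.28) = 0.6425,   |z_2| = 0.6425.
Moduli of all roots: 1.3653, 0.6425.
All moduli strictly greater than 1? No.
Verdict: Not invertible.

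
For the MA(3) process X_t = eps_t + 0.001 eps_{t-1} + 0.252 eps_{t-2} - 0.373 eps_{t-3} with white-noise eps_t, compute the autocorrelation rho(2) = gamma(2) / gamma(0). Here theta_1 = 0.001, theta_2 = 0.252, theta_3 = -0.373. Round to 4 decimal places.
\rho(2) = 0.2092

For an MA(q) process with theta_0 = 1, the autocovariance is
  gamma(k) = sigma^2 * sum_{i=0..q-k} theta_i * theta_{i+k},
and rho(k) = gamma(k) / gamma(0). Sigma^2 cancels.
  numerator   = (1)*(0.252) + (0.001)*(-0.373) = 0.251627.
  denominator = (1)^2 + (0.001)^2 + (0.252)^2 + (-0.373)^2 = 1.202634.
  rho(2) = 0.251627 / 1.202634 = 0.2092.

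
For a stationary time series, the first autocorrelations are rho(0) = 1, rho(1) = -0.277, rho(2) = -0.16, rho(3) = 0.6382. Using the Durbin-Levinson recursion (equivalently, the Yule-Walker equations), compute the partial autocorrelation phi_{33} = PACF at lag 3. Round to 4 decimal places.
\phi_{33} = 0.5930

The PACF at lag k is phi_{kk}, the last component of the solution
to the Yule-Walker system G_k phi = r_k where
  (G_k)_{ij} = rho(|i - j|), (r_k)_i = rho(i), i,j = 1..k.
Equivalently, Durbin-Levinson gives phi_{kk} iteratively:
  phi_{11} = rho(1)
  phi_{kk} = [rho(k) - sum_{j=1..k-1} phi_{k-1,j} rho(k-j)]
            / [1 - sum_{j=1..k-1} phi_{k-1,j} rho(j)],
  phi_{k,j} = phi_{k-1,j} - phi_{kk} phi_{k-1,k-j},  j = 1..k-1.
Step k = 1:
  phi_11 = rho(1) = -0.277.
Step k = 2:
  phi_22 = [rho(2) - phi_11 rho(1)] / [1 - phi_11 rho(1)] = [-0.16 - (-0.277)(-0.277)] / [1 - (-0.277)(-0.277)]
         = -0.236729 / 0.923271 = -0.256403.
  Update: phi_21 = phi_11 - phi_22 phi_11 = -0.277 - (-0.256403)(-0.277) = -0.348023.
Step k = 3:
  phi_33 = [rho(3) - phi_21 rho(2) - phi_22 rho(1)] / [1 - phi_21 rho(1) - phi_22 rho(2)]
    numerator   = 0.6382 - (-0.348023)(-0.16) - (-0.256403)(-0.277) = 0.51149275
    denominator = 1 - (-0.348023)(-0.277) - (-0.256403)(-0.16) = 0.86257309
  phi_33 = 0.51149275 / 0.86257309 = 0.593.
Therefore phi_{33} = 0.5930.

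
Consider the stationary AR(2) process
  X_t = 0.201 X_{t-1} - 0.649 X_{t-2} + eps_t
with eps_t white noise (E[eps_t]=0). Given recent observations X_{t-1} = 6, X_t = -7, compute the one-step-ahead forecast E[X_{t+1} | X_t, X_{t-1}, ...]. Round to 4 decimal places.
E[X_{t+1} \mid \mathcal F_t] = -5.3010

For an AR(p) model X_t = c + sum_i phi_i X_{t-i} + eps_t, the
one-step-ahead conditional mean is
  E[X_{t+1} | X_t, ...] = c + sum_i phi_i X_{t+1-i}.
Substitute known values:
  E[X_{t+1} | ...] = (0.201) * (-7) + (-0.649) * (6)
                   = -5.3010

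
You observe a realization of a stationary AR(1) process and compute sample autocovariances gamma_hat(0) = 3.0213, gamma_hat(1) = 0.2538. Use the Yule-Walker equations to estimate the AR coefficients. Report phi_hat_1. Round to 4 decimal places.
\hat\phi_{1} = 0.0840

The Yule-Walker equations for an AR(p) process read, in matrix form,
  Gamma_p phi = r_p,   with   (Gamma_p)_{ij} = gamma(|i - j|),
                       (r_p)_i = gamma(i),   i,j = 1..p.
Substitute the sample gammas (Toeplitz matrix and right-hand side of size 1):
  Gamma_p = [[3.0213]]
  r_p     = [0.2538]
With p = 1 this is the single equation gamma(0) phi_1 = gamma(1):
  phi_hat_1 = gamma(1) / gamma(0) = 0.2538 / 3.0213 = 0.0840.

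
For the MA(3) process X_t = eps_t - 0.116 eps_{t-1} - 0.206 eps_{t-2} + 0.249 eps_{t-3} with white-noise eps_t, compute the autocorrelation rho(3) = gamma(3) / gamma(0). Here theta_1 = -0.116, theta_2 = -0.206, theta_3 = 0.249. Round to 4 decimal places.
\rho(3) = 0.2227

For an MA(q) process with theta_0 = 1, the autocovariance is
  gamma(k) = sigma^2 * sum_{i=0..q-k} theta_i * theta_{i+k},
and rho(k) = gamma(k) / gamma(0). Sigma^2 cancels.
  numerator   = (1)*(0.249) = 0.249.
  denominator = (1)^2 + (-0.116)^2 + (-0.206)^2 + (0.249)^2 = 1.117893.
  rho(3) = 0.249 / 1.117893 = 0.2227.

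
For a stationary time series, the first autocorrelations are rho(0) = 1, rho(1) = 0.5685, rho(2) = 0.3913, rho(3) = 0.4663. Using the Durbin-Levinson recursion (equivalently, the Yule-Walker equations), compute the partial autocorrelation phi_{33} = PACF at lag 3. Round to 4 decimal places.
\phi_{33} = 0.3120

The PACF at lag k is phi_{kk}, the last component of the solution
to the Yule-Walker system G_k phi = r_k where
  (G_k)_{ij} = rho(|i - j|), (r_k)_i = rho(i), i,j = 1..k.
Equivalently, Durbin-Levinson gives phi_{kk} iteratively:
  phi_{11} = rho(1)
  phi_{kk} = [rho(k) - sum_{j=1..k-1} phi_{k-1,j} rho(k-j)]
            / [1 - sum_{j=1..k-1} phi_{k-1,j} rho(j)],
  phi_{k,j} = phi_{k-1,j} - phi_{kk} phi_{k-1,k-j},  j = 1..k-1.
Step k = 1:
  phi_11 = rho(1) = 0.5685.
Step k = 2:
  phi_22 = [rho(2) - phi_11 rho(1)] / [1 - phi_11 rho(1)] = [0.3913 - (0.5685)(0.5685)] / [1 - (0.5685)(0.5685)]
         = 0.06810775 / 0.67680775 = 0.100631.
  Update: phi_21 = phi_11 - phi_22 phi_11 = 0.5685 - (0.100631)(0.5685) = 0.511291.
Step k = 3:
  phi_33 = [rho(3) - phi_21 rho(2) - phi_22 rho(1)] / [1 - phi_21 rho(1) - phi_22 rho(2)]
    numerator   = 0.4663 - (0.511291)(0.3913) - (0.100631)(0.5685) = 0.20902305
    denominator = 1 - (0.511291)(0.5685) - (0.100631)(0.3913) = 0.66995401
  phi_33 = 0.20902305 / 0.66995401 = 0.312.
Therefore phi_{33} = 0.3120.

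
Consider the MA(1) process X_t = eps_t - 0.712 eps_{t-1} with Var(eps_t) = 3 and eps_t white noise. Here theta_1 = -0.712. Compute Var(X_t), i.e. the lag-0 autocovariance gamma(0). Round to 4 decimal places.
\gamma(0) = 4.5208

For an MA(q) process X_t = eps_t + sum_i theta_i eps_{t-i} with
Var(eps_t) = sigma^2, the variance is
  gamma(0) = sigma^2 * (1 + sum_i theta_i^2).
  sum_i theta_i^2 = (-0.712)^2 = 0.506944.
  gamma(0) = 3 * (1 + 0.506944) = 3 * 1.506944 = 4.520832, which rounds to 4.5208.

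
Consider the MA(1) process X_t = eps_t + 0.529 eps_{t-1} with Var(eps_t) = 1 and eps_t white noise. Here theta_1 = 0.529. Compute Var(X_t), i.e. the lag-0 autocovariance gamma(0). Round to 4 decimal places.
\gamma(0) = 1.2798

For an MA(q) process X_t = eps_t + sum_i theta_i eps_{t-i} with
Var(eps_t) = sigma^2, the variance is
  gamma(0) = sigma^2 * (1 + sum_i theta_i^2).
  sum_i theta_i^2 = (0.529)^2 = 0.279841.
  gamma(0) = 1 * (1 + 0.279841) = 1 * 1.279841 = 1.279841, which rounds to 1.2798.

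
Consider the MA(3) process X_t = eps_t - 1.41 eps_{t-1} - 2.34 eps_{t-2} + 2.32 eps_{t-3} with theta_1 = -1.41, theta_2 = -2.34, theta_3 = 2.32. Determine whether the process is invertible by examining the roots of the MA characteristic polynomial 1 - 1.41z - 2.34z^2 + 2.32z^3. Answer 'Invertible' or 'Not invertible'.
\text{Not invertible}

The MA(q) characteristic polynomial is P(z) = 1 - 1.41z - 2.34z^2 + 2.32z^3.
Invertibility requires all roots to lie outside the unit circle, i.e. |z| > 1 for every root.
Degree 3: look for a simple real root z0 first, then factor out (1 - z/z0) and solve the remaining quadratic.
Testing z0 = 0.5: P(0.5) = 1 + (-1.41)(0.5) + (-2.34)(0.5)^2 + (2.32)(0.5)^3
  = 1 + (-0.705) + (-0.585) + (0.29) = 0.  So z_0 = 0.5 is a root, |z_0| = 0.5.
Divide out the factor (1 - 2 z) = (1 - z/z0) (since 1/z0 = 2):
  P(z) = (1 - 2 z)(1 + (0.59) z + (-1.16) z^2)
  [check: z-coef 0.59 - (2) = -1.41; z^2-coef -1.16 - (2)(0.59) = -2.34; z^3-coef -(2)(-1.16) = 2.32.]
Remaining roots from the quadratic factor 1 + (0.59) z + (-1.16) z^2:
  Set 1 + (0.59) z + (-1.16) z^2 = 0, i.e. a z^2 + b z + c = 0 with a = -1.16, b = 0.59, c = 1.
  Discriminant D = b^2 - 4ac = (0.59)^2 - 4*(-1.16)*1 = 0.3481 - (-4.64) = 4.9881.
  D >= 0, so the roots are real: z = (-b +/- sqrt(D)) / (2a) = (-0.59 +/- 2.233405) / (-2.32).
    z_1 = (-0.59 + 2.233405) / (-2.32) = -0.7084,   |z_1| = 0.7084.
    z_2 = (-0.59 - 2.233405) / (-2.32) = 1.217,   |z_2| = 1.217.
Moduli of all roots: 0.5000, 0.7084, 1.2170.
All moduli strictly greater than 1? No.
Verdict: Not invertible.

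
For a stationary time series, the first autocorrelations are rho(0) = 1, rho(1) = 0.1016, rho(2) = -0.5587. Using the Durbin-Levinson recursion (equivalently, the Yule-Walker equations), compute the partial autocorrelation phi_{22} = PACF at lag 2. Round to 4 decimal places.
\phi_{22} = -0.5750

The PACF at lag k is phi_{kk}, the last component of the solution
to the Yule-Walker system G_k phi = r_k where
  (G_k)_{ij} = rho(|i - j|), (r_k)_i = rho(i), i,j = 1..k.
Equivalently, Durbin-Levinson gives phi_{kk} iteratively:
  phi_{11} = rho(1)
  phi_{kk} = [rho(k) - sum_{j=1..k-1} phi_{k-1,j} rho(k-j)]
            / [1 - sum_{j=1..k-1} phi_{k-1,j} rho(j)],
  phi_{k,j} = phi_{k-1,j} - phi_{kk} phi_{k-1,k-j},  j = 1..k-1.
Step k = 1:
  phi_11 = rho(1) = 0.1016.
Step k = 2:
  phi_22 = [rho(2) - phi_11 rho(1)] / [1 - phi_11 rho(1)] = [-0.5587 - (0.1016)(0.1016)] / [1 - (0.1016)(0.1016)]
         = -0.56902256 / 0.98967744 = -0.575.
Therefore phi_{22} = -0.5750.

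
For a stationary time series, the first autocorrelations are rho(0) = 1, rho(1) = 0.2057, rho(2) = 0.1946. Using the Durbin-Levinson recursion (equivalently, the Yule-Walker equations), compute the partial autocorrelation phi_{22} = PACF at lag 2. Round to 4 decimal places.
\phi_{22} = 0.1590

The PACF at lag k is phi_{kk}, the last component of the solution
to the Yule-Walker system G_k phi = r_k where
  (G_k)_{ij} = rho(|i - j|), (r_k)_i = rho(i), i,j = 1..k.
Equivalently, Durbin-Levinson gives phi_{kk} iteratively:
  phi_{11} = rho(1)
  phi_{kk} = [rho(k) - sum_{j=1..k-1} phi_{k-1,j} rho(k-j)]
            / [1 - sum_{j=1..k-1} phi_{k-1,j} rho(j)],
  phi_{k,j} = phi_{k-1,j} - phi_{kk} phi_{k-1,k-j},  j = 1..k-1.
Step k = 1:
  phi_11 = rho(1) = 0.2057.
Step k = 2:
  phi_22 = [rho(2) - phi_11 rho(1)] / [1 - phi_11 rho(1)] = [0.1946 - (0.2057)(0.2057)] / [1 - (0.2057)(0.2057)]
         = 0.15228751 / 0.95768751 = 0.159.
Therefore phi_{22} = 0.1590.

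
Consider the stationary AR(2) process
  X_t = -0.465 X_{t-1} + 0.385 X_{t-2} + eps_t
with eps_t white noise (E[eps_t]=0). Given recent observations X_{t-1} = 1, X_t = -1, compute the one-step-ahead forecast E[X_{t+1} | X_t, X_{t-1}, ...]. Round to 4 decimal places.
E[X_{t+1} \mid \mathcal F_t] = 0.8500

For an AR(p) model X_t = c + sum_i phi_i X_{t-i} + eps_t, the
one-step-ahead conditional mean is
  E[X_{t+1} | X_t, ...] = c + sum_i phi_i X_{t+1-i}.
Substitute known values:
  E[X_{t+1} | ...] = (-0.465) * (-1) + (0.385) * (1)
                   = 0.8500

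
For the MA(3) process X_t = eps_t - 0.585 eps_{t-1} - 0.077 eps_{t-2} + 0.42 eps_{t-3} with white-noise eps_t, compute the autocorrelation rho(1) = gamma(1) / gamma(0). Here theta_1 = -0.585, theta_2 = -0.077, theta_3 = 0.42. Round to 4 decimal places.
\rho(1) = -0.3754

For an MA(q) process with theta_0 = 1, the autocovariance is
  gamma(k) = sigma^2 * sum_{i=0..q-k} theta_i * theta_{i+k},
and rho(k) = gamma(k) / gamma(0). Sigma^2 cancels.
  numerator   = (1)*(-0.585) + (-0.585)*(-0.077) + (-0.077)*(0.42) = -0.572295.
  denominator = (1)^2 + (-0.585)^2 + (-0.077)^2 + (0.42)^2 = 1.524554.
  rho(1) = -0.572295 / 1.524554 = -0.3754.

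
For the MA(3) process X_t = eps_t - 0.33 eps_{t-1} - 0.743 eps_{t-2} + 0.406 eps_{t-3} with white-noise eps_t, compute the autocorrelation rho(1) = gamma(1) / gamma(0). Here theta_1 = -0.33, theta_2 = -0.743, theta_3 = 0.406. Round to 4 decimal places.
\rho(1) = -0.2117

For an MA(q) process with theta_0 = 1, the autocovariance is
  gamma(k) = sigma^2 * sum_{i=0..q-k} theta_i * theta_{i+k},
and rho(k) = gamma(k) / gamma(0). Sigma^2 cancels.
  numerator   = (1)*(-0.33) + (-0.33)*(-0.743) + (-0.743)*(0.406) = -0.386468.
  denominator = (1)^2 + (-0.33)^2 + (-0.743)^2 + (0.406)^2 = 1.825785.
  rho(1) = -0.386468 / 1.825785 = -0.2117.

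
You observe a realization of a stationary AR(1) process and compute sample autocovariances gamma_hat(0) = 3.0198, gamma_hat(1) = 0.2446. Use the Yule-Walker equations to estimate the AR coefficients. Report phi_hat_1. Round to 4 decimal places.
\hat\phi_{1} = 0.0810

The Yule-Walker equations for an AR(p) process read, in matrix form,
  Gamma_p phi = r_p,   with   (Gamma_p)_{ij} = gamma(|i - j|),
                       (r_p)_i = gamma(i),   i,j = 1..p.
Substitute the sample gammas (Toeplitz matrix and right-hand side of size 1):
  Gamma_p = [[3.0198]]
  r_p     = [0.2446]
With p = 1 this is the single equation gamma(0) phi_1 = gamma(1):
  phi_hat_1 = gamma(1) / gamma(0) = 0.2446 / 3.0198 = 0.0810.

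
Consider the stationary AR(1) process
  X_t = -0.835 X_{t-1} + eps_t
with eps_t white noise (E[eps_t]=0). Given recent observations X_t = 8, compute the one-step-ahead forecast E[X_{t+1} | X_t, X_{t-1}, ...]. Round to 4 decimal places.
E[X_{t+1} \mid \mathcal F_t] = -6.6800

For an AR(p) model X_t = c + sum_i phi_i X_{t-i} + eps_t, the
one-step-ahead conditional mean is
  E[X_{t+1} | X_t, ...] = c + sum_i phi_i X_{t+1-i}.
Substitute known values:
  E[X_{t+1} | ...] = (-0.835) * (8)
                   = -6.6800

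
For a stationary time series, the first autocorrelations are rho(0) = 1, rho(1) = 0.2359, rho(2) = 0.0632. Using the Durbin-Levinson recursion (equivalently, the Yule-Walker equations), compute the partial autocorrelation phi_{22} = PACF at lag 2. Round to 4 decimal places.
\phi_{22} = 0.0080

The PACF at lag k is phi_{kk}, the last component of the solution
to the Yule-Walker system G_k phi = r_k where
  (G_k)_{ij} = rho(|i - j|), (r_k)_i = rho(i), i,j = 1..k.
Equivalently, Durbin-Levinson gives phi_{kk} iteratively:
  phi_{11} = rho(1)
  phi_{kk} = [rho(k) - sum_{j=1..k-1} phi_{k-1,j} rho(k-j)]
            / [1 - sum_{j=1..k-1} phi_{k-1,j} rho(j)],
  phi_{k,j} = phi_{k-1,j} - phi_{kk} phi_{k-1,k-j},  j = 1..k-1.
Step k = 1:
  phi_11 = rho(1) = 0.2359.
Step k = 2:
  phi_22 = [rho(2) - phi_11 rho(1)] / [1 - phi_11 rho(1)] = [0.0632 - (0.2359)(0.2359)] / [1 - (0.2359)(0.2359)]
         = 0.00755119 / 0.94435119 = 0.008.
Therefore phi_{22} = 0.0080.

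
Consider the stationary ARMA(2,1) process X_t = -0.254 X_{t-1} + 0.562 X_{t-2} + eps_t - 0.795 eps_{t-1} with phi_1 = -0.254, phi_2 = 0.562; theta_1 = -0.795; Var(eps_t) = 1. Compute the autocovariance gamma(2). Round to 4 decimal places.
\gamma(2) = 4.4506

Multiply the model equation by X_{t-k} and take expectations. With theta_0 = psi_0 = 1 and psi_j the MA(infinity) weights, this gives
  gamma(k) - sum_i phi_i gamma(k-i) = c_k,
  c_k = sigma^2 * sum_{j=k..q} theta_j psi_{j-k}   (c_k = 0 for k > q),
using gamma(-m) = gamma(m).
psi-weights needed (psi_j = theta_j + sum_i phi_i psi_{j-i}):
  psi_1 = theta_1 + phi_1 = -0.795 + (-0.254) = -1.049
Right-hand sides:
  c_0 = sigma^2 (1 + theta_1 psi_1) = 1 * (1 + (-0.795)(-1.049)) = 1 * 1.833955 = 1.833955
  c_1 = sigma^2 theta_1 = 1 * (-0.795) = -0.795
  c_2 = 0
Equations for k = 0, 1, 2 (AR order 2, c_2 = 0):
  (E0) gamma(0) = phi_1 gamma(1) + phi_2 gamma(2) + c_0
  (E1) gamma(1) = phi_1 gamma(0) + phi_2 gamma(1) + c_1
  (E2) gamma(2) = phi_1 gamma(1) + phi_2 gamma(0)
From (E1): gamma(1) = A gamma(0) + B with
  A = phi_1 / (1 - phi_2) = -0.254 / 0.438 = -0.579909,   B = c_1 / (1 - phi_2) = -0.795 / 0.438 = -1.815068.
Insert (E2) into (E0): gamma(0) (1 - phi_2^2) = phi_1 (1 + phi_2) gamma(1) + c_0.
  phi_1 (1 + phi_2) = (-0.254)(1.562) = -0.396748,   1 - phi_2^2 = 0.684156.
Replace gamma(1) by A gamma(0) + B and collect gamma(0):
  gamma(0) [0.684156 - (-0.396748)(-0.579909)] = (-0.396748)(-1.815068) + 1.833955
  gamma(0) * 0.454078 = 2.55408
  gamma(0) = 2.55408 / 0.454078 = 5.624755.
  gamma(1) = A gamma(0) + B = (-0.579909)(5.624755) + (-1.815068) = -5.076913.
  gamma(2) = phi_1 gamma(1) + phi_2 gamma(0) = (-0.254)(-5.076913) + (0.562)(5.624755) = 4.450648.
Therefore gamma(2) = 4.4506 (to 4 decimal places).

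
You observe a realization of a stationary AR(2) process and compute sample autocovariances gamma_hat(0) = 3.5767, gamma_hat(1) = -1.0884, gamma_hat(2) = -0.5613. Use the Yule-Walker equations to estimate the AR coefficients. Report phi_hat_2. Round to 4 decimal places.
\hat\phi_{2} = -0.2750

The Yule-Walker equations for an AR(p) process read, in matrix form,
  Gamma_p phi = r_p,   with   (Gamma_p)_{ij} = gamma(|i - j|),
                       (r_p)_i = gamma(i),   i,j = 1..p.
Substitute the sample gammas (Toeplitz matrix and right-hand side of size 2):
  Gamma_p = [[3.5767, -1.0884], [-1.0884, 3.5767]]
  r_p     = [-1.0884, -0.5613]
Written out:
  3.5767 phi_1 - 1.0884 phi_2 = -1.0884
  -1.0884 phi_1 + 3.5767 phi_2 = -0.5613
Solve by Cramer's rule:
  det = gamma(0)^2 - gamma(1)^2 = (3.5767)^2 - (-1.0884)^2 = 12.79278289 - 1.18461456 = 11.60816833
  phi_hat_1 = [gamma(1) gamma(0) - gamma(1) gamma(2)] / det = [(-1.0884)(3.5767) - (-1.0884)(-0.5613)] / 11.60816833 = -4.5037992 / 11.60816833 = -0.388
  phi_hat_2 = [gamma(0) gamma(2) - gamma(1)^2] / det = [(3.5767)(-0.5613) - (-1.0884)^2] / 11.60816833 = -3.19221627 / 11.60816833 = -0.275
So phi_hat = [-0.3880, -0.2750].
Therefore phi_hat_2 = -0.2750.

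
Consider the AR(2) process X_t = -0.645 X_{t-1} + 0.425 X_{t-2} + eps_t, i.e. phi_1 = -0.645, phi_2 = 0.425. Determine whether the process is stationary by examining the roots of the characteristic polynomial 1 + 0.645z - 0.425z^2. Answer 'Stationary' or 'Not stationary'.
\text{Not stationary}

The AR(p) characteristic polynomial is P(z) = 1 + 0.645z - 0.425z^2.
Stationarity requires all roots to lie outside the unit circle, i.e. |z| > 1 for every root.
Set 1 + (0.645) z + (-0.425) z^2 = 0, i.e. a z^2 + b z + c = 0 with a = -0.425, b = 0.645, c = 1.
Discriminant D = b^2 - 4ac = (0.645)^2 - 4*(-0.425)*1 = 0.416025 - (-1.7) = 2.116025.
D >= 0, so the roots are real: z = (-b +/- sqrt(D)) / (2a) = (-0.645 +/- 1.454656) / (-0.85).
  z_1 = (-0.645 + 1.454656) / (-0.85) = -0.9525,   |z_1| = 0.9525.
  z_2 = (-0.645 - 1.454656) / (-0.85) = 2.4702,   |z_2| = 2.4702.
Moduli of all roots: 0.9525, 2.4702.
All moduli strictly greater than 1? No.
Verdict: Not stationary.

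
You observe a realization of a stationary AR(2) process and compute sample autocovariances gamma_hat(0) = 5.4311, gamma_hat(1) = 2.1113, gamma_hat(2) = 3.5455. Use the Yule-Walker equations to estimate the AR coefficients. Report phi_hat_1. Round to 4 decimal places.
\hat\phi_{1} = 0.1590

The Yule-Walker equations for an AR(p) process read, in matrix form,
  Gamma_p phi = r_p,   with   (Gamma_p)_{ij} = gamma(|i - j|),
                       (r_p)_i = gamma(i),   i,j = 1..p.
Substitute the sample gammas (Toeplitz matrix and right-hand side of size 2):
  Gamma_p = [[5.4311, 2.1113], [2.1113, 5.4311]]
  r_p     = [2.1113, 3.5455]
Written out:
  5.4311 phi_1 + 2.1113 phi_2 = 2.1113
  2.1113 phi_1 + 5.4311 phi_2 = 3.5455
Solve by Cramer's rule:
  det = gamma(0)^2 - gamma(1)^2 = (5.4311)^2 - (2.1113)^2 = 29.49684721 - 4.45758769 = 25.03925952
  phi_hat_1 = [gamma(1) gamma(0) - gamma(1) gamma(2)] / det = [(2.1113)(5.4311) - (2.1113)(3.5455)] / 25.03925952 = 3.98106728 / 25.03925952 = 0.159
  phi_hat_2 = [gamma(0) gamma(2) - gamma(1)^2] / det = [(5.4311)(3.5455) - (2.1113)^2] / 25.03925952 = 14.79837736 / 25.03925952 = 0.591
So phi_hat = [0.1590, 0.5910].
Therefore phi_hat_1 = 0.1590.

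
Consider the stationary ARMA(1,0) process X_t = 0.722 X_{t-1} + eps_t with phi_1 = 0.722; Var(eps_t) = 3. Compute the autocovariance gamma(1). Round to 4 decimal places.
\gamma(1) = 4.5246

Multiply the model equation by X_{t-k} and take expectations. With theta_0 = psi_0 = 1 and psi_j the MA(infinity) weights, this gives
  gamma(k) - sum_i phi_i gamma(k-i) = c_k,
  c_k = sigma^2 * sum_{j=k..q} theta_j psi_{j-k}   (c_k = 0 for k > q),
using gamma(-m) = gamma(m).
Pure AR (q = 0): c_0 = sigma^2 = 3, c_k = 0 for k >= 1.
Equations for k = 0 and k = 1 (AR order 1):
  gamma(0) = phi_1 gamma(1) + c_0
  gamma(1) = phi_1 gamma(0) + c_1
Substituting the second into the first: gamma(0) (1 - phi_1^2) = c_0 + phi_1 c_1, so
  gamma(0) = c_0 / (1 - phi_1^2) = 3 / (1 - (0.722)^2) = 3 / 0.478716 = 6.266764.
  gamma(1) = phi_1 gamma(0) = (0.722)(6.266764) = 4.524603.
Therefore gamma(1) = 4.5246 (to 4 decimal places).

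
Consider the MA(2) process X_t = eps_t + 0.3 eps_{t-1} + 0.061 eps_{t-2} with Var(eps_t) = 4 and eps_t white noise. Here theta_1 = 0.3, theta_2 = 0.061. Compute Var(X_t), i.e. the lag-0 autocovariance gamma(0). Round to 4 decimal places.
\gamma(0) = 4.3749

For an MA(q) process X_t = eps_t + sum_i theta_i eps_{t-i} with
Var(eps_t) = sigma^2, the variance is
  gamma(0) = sigma^2 * (1 + sum_i theta_i^2).
  sum_i theta_i^2 = (0.3)^2 + (0.061)^2 = 0.09 + 0.003721 = 0.093721.
  gamma(0) = 4 * (1 + 0.093721) = 4 * 1.093721 = 4.374884, which rounds to 4.3749.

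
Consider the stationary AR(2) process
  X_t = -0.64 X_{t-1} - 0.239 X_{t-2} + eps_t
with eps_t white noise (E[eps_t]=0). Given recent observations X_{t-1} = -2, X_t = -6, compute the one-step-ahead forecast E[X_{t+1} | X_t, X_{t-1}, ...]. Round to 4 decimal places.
E[X_{t+1} \mid \mathcal F_t] = 4.3180

For an AR(p) model X_t = c + sum_i phi_i X_{t-i} + eps_t, the
one-step-ahead conditional mean is
  E[X_{t+1} | X_t, ...] = c + sum_i phi_i X_{t+1-i}.
Substitute known values:
  E[X_{t+1} | ...] = (-0.64) * (-6) + (-0.239) * (-2)
                   = 4.3180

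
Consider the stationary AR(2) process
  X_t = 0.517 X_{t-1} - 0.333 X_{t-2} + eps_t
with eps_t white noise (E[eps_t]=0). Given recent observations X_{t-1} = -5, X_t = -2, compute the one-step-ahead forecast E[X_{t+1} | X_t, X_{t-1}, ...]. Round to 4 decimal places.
E[X_{t+1} \mid \mathcal F_t] = 0.6310

For an AR(p) model X_t = c + sum_i phi_i X_{t-i} + eps_t, the
one-step-ahead conditional mean is
  E[X_{t+1} | X_t, ...] = c + sum_i phi_i X_{t+1-i}.
Substitute known values:
  E[X_{t+1} | ...] = (0.517) * (-2) + (-0.333) * (-5)
                   = 0.6310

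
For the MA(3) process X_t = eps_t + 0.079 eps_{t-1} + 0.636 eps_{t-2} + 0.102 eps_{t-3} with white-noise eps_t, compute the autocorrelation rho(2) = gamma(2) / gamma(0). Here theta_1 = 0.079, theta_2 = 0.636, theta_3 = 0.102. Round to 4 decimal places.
\rho(2) = 0.4532

For an MA(q) process with theta_0 = 1, the autocovariance is
  gamma(k) = sigma^2 * sum_{i=0..q-k} theta_i * theta_{i+k},
and rho(k) = gamma(k) / gamma(0). Sigma^2 cancels.
  numerator   = (1)*(0.636) + (0.079)*(0.102) = 0.644058.
  denominator = (1)^2 + (0.079)^2 + (0.636)^2 + (0.102)^2 = 1.421141.
  rho(2) = 0.644058 / 1.421141 = 0.4532.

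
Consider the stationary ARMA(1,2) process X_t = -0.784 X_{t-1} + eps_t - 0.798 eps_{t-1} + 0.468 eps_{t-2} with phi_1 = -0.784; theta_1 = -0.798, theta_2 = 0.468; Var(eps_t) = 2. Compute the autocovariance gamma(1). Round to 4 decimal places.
\gamma(1) = -20.4436

Multiply the model equation by X_{t-k} and take expectations. With theta_0 = psi_0 = 1 and psi_j the MA(infinity) weights, this gives
  gamma(k) - sum_i phi_i gamma(k-i) = c_k,
  c_k = sigma^2 * sum_{j=k..q} theta_j psi_{j-k}   (c_k = 0 for k > q),
using gamma(-m) = gamma(m).
psi-weights needed (psi_j = theta_j + sum_i phi_i psi_{j-i}):
  psi_1 = theta_1 + phi_1 = -0.798 + (-0.784) = -1.582
  psi_2 = theta_2 + phi_1 psi_1 = 0.468 + (-0.784)(-1.582) = 1.708288
Right-hand sides:
  c_0 = sigma^2 (1 + theta_1 psi_1 + theta_2 psi_2) = 2 * (1 + (-0.798)(-1.582) + (0.468)(1.708288)) = 2 * 3.061915 = 6.12383
  c_1 = sigma^2 (theta_1 + theta_2 psi_1) = 2 * (-0.798 + (0.468)(-1.582)) = -3.076752
  c_2 = sigma^2 theta_2 = 2 * (0.468) = 0.936
Equations for k = 0 and k = 1 (AR order 1):
  gamma(0) = phi_1 gamma(1) + c_0
  gamma(1) = phi_1 gamma(0) + c_1
Substituting the second into the first: gamma(0) (1 - phi_1^2) = c_0 + phi_1 c_1, so
  gamma(0) = (c_0 + phi_1 c_1) / (1 - phi_1^2) = (6.12383 + (-0.784)(-3.076752)) / (1 - (-0.784)^2) = 8.536003 / 0.385344 = 22.151644.
  gamma(1) = phi_1 gamma(0) + c_1 = (-0.784)(22.151644) + (-3.076752) = -20.443641.
Therefore gamma(1) = -20.4436 (to 4 decimal places).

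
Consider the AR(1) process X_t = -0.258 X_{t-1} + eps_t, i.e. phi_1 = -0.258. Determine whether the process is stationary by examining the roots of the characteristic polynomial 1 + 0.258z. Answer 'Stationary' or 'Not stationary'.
\text{Stationary}

The AR(p) characteristic polynomial is P(z) = 1 + 0.258z.
Stationarity requires all roots to lie outside the unit circle, i.e. |z| > 1 for every root.
This is linear in z: 1 + (0.258) z = 0  =>  z = -1/(0.258) = -3.875969,  |z| = 3.875969.
Moduli of all roots: 3.8760.
All moduli strictly greater than 1? Yes.
Verdict: Stationary.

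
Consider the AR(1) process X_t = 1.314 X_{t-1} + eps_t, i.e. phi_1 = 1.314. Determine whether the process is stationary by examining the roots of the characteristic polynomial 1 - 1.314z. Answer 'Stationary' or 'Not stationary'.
\text{Not stationary}

The AR(p) characteristic polynomial is P(z) = 1 - 1.314z.
Stationarity requires all roots to lie outside the unit circle, i.e. |z| > 1 for every root.
This is linear in z: 1 + (-1.314) z = 0  =>  z = -1/(-1.314) = 0.761035,  |z| = 0.761035.
Moduli of all roots: 0.7610.
All moduli strictly greater than 1? No.
Verdict: Not stationary.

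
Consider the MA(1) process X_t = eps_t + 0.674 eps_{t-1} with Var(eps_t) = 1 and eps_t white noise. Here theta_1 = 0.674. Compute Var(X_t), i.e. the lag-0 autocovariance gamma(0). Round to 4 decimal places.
\gamma(0) = 1.4543

For an MA(q) process X_t = eps_t + sum_i theta_i eps_{t-i} with
Var(eps_t) = sigma^2, the variance is
  gamma(0) = sigma^2 * (1 + sum_i theta_i^2).
  sum_i theta_i^2 = (0.674)^2 = 0.454276.
  gamma(0) = 1 * (1 + 0.454276) = 1 * 1.454276 = 1.454276, which rounds to 1.4543.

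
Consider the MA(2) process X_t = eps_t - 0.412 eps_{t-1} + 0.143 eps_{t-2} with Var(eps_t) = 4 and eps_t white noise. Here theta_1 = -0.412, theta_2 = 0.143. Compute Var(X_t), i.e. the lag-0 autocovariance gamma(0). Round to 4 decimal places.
\gamma(0) = 4.7608

For an MA(q) process X_t = eps_t + sum_i theta_i eps_{t-i} with
Var(eps_t) = sigma^2, the variance is
  gamma(0) = sigma^2 * (1 + sum_i theta_i^2).
  sum_i theta_i^2 = (-0.412)^2 + (0.143)^2 = 0.169744 + 0.020449 = 0.190193.
  gamma(0) = 4 * (1 + 0.190193) = 4 * 1.190193 = 4.760772, which rounds to 4.7608.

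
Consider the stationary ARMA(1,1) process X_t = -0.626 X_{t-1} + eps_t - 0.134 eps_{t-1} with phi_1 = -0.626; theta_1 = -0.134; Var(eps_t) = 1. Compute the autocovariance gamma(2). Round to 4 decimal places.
\gamma(2) = 0.8480

Multiply the model equation by X_{t-k} and take expectations. With theta_0 = psi_0 = 1 and psi_j the MA(infinity) weights, this gives
  gamma(k) - sum_i phi_i gamma(k-i) = c_k,
  c_k = sigma^2 * sum_{j=k..q} theta_j psi_{j-k}   (c_k = 0 for k > q),
using gamma(-m) = gamma(m).
psi-weights needed (psi_j = theta_j + sum_i phi_i psi_{j-i}):
  psi_1 = theta_1 + phi_1 = -0.134 + (-0.626) = -0.76
Right-hand sides:
  c_0 = sigma^2 (1 + theta_1 psi_1) = 1 * (1 + (-0.134)(-0.76)) = 1 * 1.10184 = 1.10184
  c_1 = sigma^2 theta_1 = 1 * (-0.134) = -0.134
  c_2 = 0
Equations for k = 0 and k = 1 (AR order 1):
  gamma(0) = phi_1 gamma(1) + c_0
  gamma(1) = phi_1 gamma(0) + c_1
Substituting the second into the first: gamma(0) (1 - phi_1^2) = c_0 + phi_1 c_1, so
  gamma(0) = (c_0 + phi_1 c_1) / (1 - phi_1^2) = (1.10184 + (-0.626)(-0.134)) / (1 - (-0.626)^2) = 1.185724 / 0.608124 = 1.949806.
  gamma(1) = phi_1 gamma(0) + c_1 = (-0.626)(1.949806) + (-0.134) = -1.354579.
For k = 2 (> q): gamma(2) = phi_1 gamma(1) = (-0.626)(-1.354579) = 0.847966.
Therefore gamma(2) = 0.8480 (to 4 decimal places).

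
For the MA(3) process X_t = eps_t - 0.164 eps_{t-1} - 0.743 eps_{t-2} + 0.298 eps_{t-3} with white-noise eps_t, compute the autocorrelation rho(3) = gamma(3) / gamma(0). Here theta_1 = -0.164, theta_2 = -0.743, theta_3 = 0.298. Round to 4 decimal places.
\rho(3) = 0.1787

For an MA(q) process with theta_0 = 1, the autocovariance is
  gamma(k) = sigma^2 * sum_{i=0..q-k} theta_i * theta_{i+k},
and rho(k) = gamma(k) / gamma(0). Sigma^2 cancels.
  numerator   = (1)*(0.298) = 0.298.
  denominator = (1)^2 + (-0.164)^2 + (-0.743)^2 + (0.298)^2 = 1.667749.
  rho(3) = 0.298 / 1.667749 = 0.1787.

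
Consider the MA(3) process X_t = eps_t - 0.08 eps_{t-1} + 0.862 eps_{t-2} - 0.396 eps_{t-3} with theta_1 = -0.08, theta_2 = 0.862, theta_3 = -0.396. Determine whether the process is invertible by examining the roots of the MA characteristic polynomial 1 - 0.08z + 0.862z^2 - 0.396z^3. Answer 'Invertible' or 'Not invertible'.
\text{Invertible}

The MA(q) characteristic polynomial is P(z) = 1 - 0.08z + 0.862z^2 - 0.396z^3.
Invertibility requires all roots to lie outside the unit circle, i.e. |z| > 1 for every root.
Degree 3: look for a simple real root z0 first, then factor out (1 - z/z0) and solve the remaining quadratic.
Testing z0 = 2.5: P(2.5) = 1 + (-0.08)(2.5) + (0.862)(2.5)^2 + (-0.396)(2.5)^3
  = 1 + (-0.2) + (5.3875) + (-6.1875) = 0.  So z_0 = 2.5 is a root, |z_0| = 2.5.
Divide out the factor (1 - 0.4 z) = (1 - z/z0) (since 1/z0 = 0.4):
  P(z) = (1 - 0.4 z)(1 + (0.32) z + (0.99) z^2)
  [check: z-coef 0.32 - (0.4) = -0.08; z^2-coef 0.99 - (0.4)(0.32) = 0.862; z^3-coef -(0.4)(0.99) = -0.396.]
Remaining roots from the quadratic factor 1 + (0.32) z + (0.99) z^2:
  Set 1 + (0.32) z + (0.99) z^2 = 0, i.e. a z^2 + b z + c = 0 with a = 0.99, b = 0.32, c = 1.
  Discriminant D = b^2 - 4ac = (0.32)^2 - 4*(0.99)*1 = 0.1024 - (3.96) = -3.8576.
  D < 0, so the roots are the complex-conjugate pair z = (-b +/- i sqrt(-D)) / (2a) = -0.1616 +/- 0.992i.
  For a conjugate pair |z|^2 = z * conj(z) = (product of roots) = c/a = 1/(0.99) = 1.010101, so |z| = sqrt(1.010101) = 1.005 for both roots.
Moduli of all roots: 2.5000, 1.0050, 1.0050.
All moduli strictly greater than 1? Yes.
Verdict: Invertible.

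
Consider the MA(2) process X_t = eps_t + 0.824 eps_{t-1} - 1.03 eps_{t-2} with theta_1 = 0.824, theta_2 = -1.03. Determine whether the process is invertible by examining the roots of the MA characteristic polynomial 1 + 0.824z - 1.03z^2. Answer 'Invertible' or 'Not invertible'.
\text{Not invertible}

The MA(q) characteristic polynomial is P(z) = 1 + 0.824z - 1.03z^2.
Invertibility requires all roots to lie outside the unit circle, i.e. |z| > 1 for every root.
Set 1 + (0.824) z + (-1.03) z^2 = 0, i.e. a z^2 + b z + c = 0 with a = -1.03, b = 0.824, c = 1.
Discriminant D = b^2 - 4ac = (0.824)^2 - 4*(-1.03)*1 = 0.678976 - (-4.12) = 4.798976.
D >= 0, so the roots are real: z = (-b +/- sqrt(D)) / (2a) = (-0.824 +/- 2.190657) / (-2.06).
  z_1 = (-0.824 + 2.190657) / (-2.06) = -0.6634,   |z_1| = 0.6634.
  z_2 = (-0.824 - 2.190657) / (-2.06) = 1.4634,   |z_2| = 1.4634.
Moduli of all roots: 0.6634, 1.4634.
All moduli strictly greater than 1? No.
Verdict: Not invertible.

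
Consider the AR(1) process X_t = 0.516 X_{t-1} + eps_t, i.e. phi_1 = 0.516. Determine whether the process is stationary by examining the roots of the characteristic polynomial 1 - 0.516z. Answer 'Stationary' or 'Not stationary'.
\text{Stationary}

The AR(p) characteristic polynomial is P(z) = 1 - 0.516z.
Stationarity requires all roots to lie outside the unit circle, i.e. |z| > 1 for every root.
This is linear in z: 1 + (-0.516) z = 0  =>  z = -1/(-0.516) = 1.937984,  |z| = 1.937984.
Moduli of all roots: 1.9380.
All moduli strictly greater than 1? Yes.
Verdict: Stationary.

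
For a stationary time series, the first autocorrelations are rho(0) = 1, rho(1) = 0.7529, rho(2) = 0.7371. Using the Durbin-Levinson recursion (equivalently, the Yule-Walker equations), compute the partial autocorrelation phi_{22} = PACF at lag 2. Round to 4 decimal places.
\phi_{22} = 0.3930

The PACF at lag k is phi_{kk}, the last component of the solution
to the Yule-Walker system G_k phi = r_k where
  (G_k)_{ij} = rho(|i - j|), (r_k)_i = rho(i), i,j = 1..k.
Equivalently, Durbin-Levinson gives phi_{kk} iteratively:
  phi_{11} = rho(1)
  phi_{kk} = [rho(k) - sum_{j=1..k-1} phi_{k-1,j} rho(k-j)]
            / [1 - sum_{j=1..k-1} phi_{k-1,j} rho(j)],
  phi_{k,j} = phi_{k-1,j} - phi_{kk} phi_{k-1,k-j},  j = 1..k-1.
Step k = 1:
  phi_11 = rho(1) = 0.7529.
Step k = 2:
  phi_22 = [rho(2) - phi_11 rho(1)] / [1 - phi_11 rho(1)] = [0.7371 - (0.7529)(0.7529)] / [1 - (0.7529)(0.7529)]
         = 0.17024159 / 0.43314159 = 0.393.
Therefore phi_{22} = 0.3930.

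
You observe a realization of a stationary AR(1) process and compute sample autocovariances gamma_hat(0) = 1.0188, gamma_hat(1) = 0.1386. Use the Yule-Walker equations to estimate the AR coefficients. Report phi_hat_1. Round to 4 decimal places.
\hat\phi_{1} = 0.1360

The Yule-Walker equations for an AR(p) process read, in matrix form,
  Gamma_p phi = r_p,   with   (Gamma_p)_{ij} = gamma(|i - j|),
                       (r_p)_i = gamma(i),   i,j = 1..p.
Substitute the sample gammas (Toeplitz matrix and right-hand side of size 1):
  Gamma_p = [[1.0188]]
  r_p     = [0.1386]
With p = 1 this is the single equation gamma(0) phi_1 = gamma(1):
  phi_hat_1 = gamma(1) / gamma(0) = 0.1386 / 1.0188 = 0.1360.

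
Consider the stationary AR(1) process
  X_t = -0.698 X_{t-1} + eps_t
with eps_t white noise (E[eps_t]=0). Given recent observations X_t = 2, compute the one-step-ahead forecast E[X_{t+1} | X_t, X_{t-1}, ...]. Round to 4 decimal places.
E[X_{t+1} \mid \mathcal F_t] = -1.3960

For an AR(p) model X_t = c + sum_i phi_i X_{t-i} + eps_t, the
one-step-ahead conditional mean is
  E[X_{t+1} | X_t, ...] = c + sum_i phi_i X_{t+1-i}.
Substitute known values:
  E[X_{t+1} | ...] = (-0.698) * (2)
                   = -1.3960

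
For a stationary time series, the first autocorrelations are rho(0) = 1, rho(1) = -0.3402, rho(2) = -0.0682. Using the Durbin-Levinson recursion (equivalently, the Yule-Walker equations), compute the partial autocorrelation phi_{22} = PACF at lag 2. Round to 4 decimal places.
\phi_{22} = -0.2080

The PACF at lag k is phi_{kk}, the last component of the solution
to the Yule-Walker system G_k phi = r_k where
  (G_k)_{ij} = rho(|i - j|), (r_k)_i = rho(i), i,j = 1..k.
Equivalently, Durbin-Levinson gives phi_{kk} iteratively:
  phi_{11} = rho(1)
  phi_{kk} = [rho(k) - sum_{j=1..k-1} phi_{k-1,j} rho(k-j)]
            / [1 - sum_{j=1..k-1} phi_{k-1,j} rho(j)],
  phi_{k,j} = phi_{k-1,j} - phi_{kk} phi_{k-1,k-j},  j = 1..k-1.
Step k = 1:
  phi_11 = rho(1) = -0.3402.
Step k = 2:
  phi_22 = [rho(2) - phi_11 rho(1)] / [1 - phi_11 rho(1)] = [-0.0682 - (-0.3402)(-0.3402)] / [1 - (-0.3402)(-0.3402)]
         = -0.18393604 / 0.88426396 = -0.208.
Therefore phi_{22} = -0.2080.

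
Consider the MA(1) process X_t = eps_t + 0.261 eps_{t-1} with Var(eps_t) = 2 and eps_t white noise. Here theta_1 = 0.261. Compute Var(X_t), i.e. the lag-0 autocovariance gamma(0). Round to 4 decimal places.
\gamma(0) = 2.1362

For an MA(q) process X_t = eps_t + sum_i theta_i eps_{t-i} with
Var(eps_t) = sigma^2, the variance is
  gamma(0) = sigma^2 * (1 + sum_i theta_i^2).
  sum_i theta_i^2 = (0.261)^2 = 0.068121.
  gamma(0) = 2 * (1 + 0.068121) = 2 * 1.068121 = 2.136242, which rounds to 2.1362.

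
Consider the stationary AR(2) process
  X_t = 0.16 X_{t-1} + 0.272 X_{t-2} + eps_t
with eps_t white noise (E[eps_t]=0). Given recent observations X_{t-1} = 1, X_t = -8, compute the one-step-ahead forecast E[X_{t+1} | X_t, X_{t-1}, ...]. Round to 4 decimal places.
E[X_{t+1} \mid \mathcal F_t] = -1.0080

For an AR(p) model X_t = c + sum_i phi_i X_{t-i} + eps_t, the
one-step-ahead conditional mean is
  E[X_{t+1} | X_t, ...] = c + sum_i phi_i X_{t+1-i}.
Substitute known values:
  E[X_{t+1} | ...] = (0.16) * (-8) + (0.272) * (1)
                   = -1.0080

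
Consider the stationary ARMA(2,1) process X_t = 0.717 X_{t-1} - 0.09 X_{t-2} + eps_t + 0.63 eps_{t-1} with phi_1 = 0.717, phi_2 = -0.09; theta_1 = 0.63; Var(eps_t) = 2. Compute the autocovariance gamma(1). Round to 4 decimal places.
\gamma(1) = 6.3597

Multiply the model equation by X_{t-k} and take expectations. With theta_0 = psi_0 = 1 and psi_j the MA(infinity) weights, this gives
  gamma(k) - sum_i phi_i gamma(k-i) = c_k,
  c_k = sigma^2 * sum_{j=k..q} theta_j psi_{j-k}   (c_k = 0 for k > q),
using gamma(-m) = gamma(m).
psi-weights needed (psi_j = theta_j + sum_i phi_i psi_{j-i}):
  psi_1 = theta_1 + phi_1 = 0.63 + (0.717) = 1.347
Right-hand sides:
  c_0 = sigma^2 (1 + theta_1 psi_1) = 2 * (1 + (0.63)(1.347)) = 2 * 1.84861 = 3.69722
  c_1 = sigma^2 theta_1 = 2 * (0.63) = 1.26
  c_2 = 0
Equations for k = 0, 1, 2 (AR order 2, c_2 = 0):
  (E0) gamma(0) = phi_1 gamma(1) + phi_2 gamma(2) + c_0
  (E1) gamma(1) = phi_1 gamma(0) + phi_2 gamma(1) + c_1
  (E2) gamma(2) = phi_1 gamma(1) + phi_2 gamma(0)
From (E1): gamma(1) = A gamma(0) + B with
  A = phi_1 / (1 - phi_2) = 0.717 / 1.09 = 0.657798,   B = c_1 / (1 - phi_2) = 1.26 / 1.09 = 1.155963.
Insert (E2) into (E0): gamma(0) (1 - phi_2^2) = phi_1 (1 + phi_2) gamma(1) + c_0.
  phi_1 (1 + phi_2) = (0.717)(0.91) = 0.65247,   1 - phi_2^2 = 0.9919.
Replace gamma(1) by A gamma(0) + B and collect gamma(0):
  gamma(0) [0.9919 - (0.65247)(0.657798)] = (0.65247)(1.155963) + 3.69722
  gamma(0) * 0.562706 = 4.451451
  gamma(0) = 4.451451 / 0.562706 = 7.910788.
  gamma(1) = A gamma(0) + B = (0.657798)(7.910788) + (1.155963) = 6.359665.
Therefore gamma(1) = 6.3597 (to 4 decimal places).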